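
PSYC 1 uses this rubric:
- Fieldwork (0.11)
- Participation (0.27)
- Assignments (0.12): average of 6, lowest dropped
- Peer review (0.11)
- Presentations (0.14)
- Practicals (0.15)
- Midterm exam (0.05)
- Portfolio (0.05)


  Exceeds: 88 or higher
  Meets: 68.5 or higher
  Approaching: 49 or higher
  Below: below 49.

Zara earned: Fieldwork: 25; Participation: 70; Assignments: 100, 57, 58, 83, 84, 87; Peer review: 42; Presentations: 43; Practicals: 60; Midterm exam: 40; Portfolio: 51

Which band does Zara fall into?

Assignments: drop 57 → average of remaining 5 = 412/5 = 82.4
Weighted total:
  Fieldwork 25 × 0.11 = 2.75
  Participation 70 × 0.27 = 18.9
  Assignments 82.4 × 0.12 = 9.888
  Peer review 42 × 0.11 = 4.62
  Presentations 43 × 0.14 = 6.02
  Practicals 60 × 0.15 = 9
  Midterm exam 40 × 0.05 = 2
  Portfolio 51 × 0.05 = 2.55
Sum = 55.728
55.728 is ≥ 49 and < 68.5 → Approaching

Approaching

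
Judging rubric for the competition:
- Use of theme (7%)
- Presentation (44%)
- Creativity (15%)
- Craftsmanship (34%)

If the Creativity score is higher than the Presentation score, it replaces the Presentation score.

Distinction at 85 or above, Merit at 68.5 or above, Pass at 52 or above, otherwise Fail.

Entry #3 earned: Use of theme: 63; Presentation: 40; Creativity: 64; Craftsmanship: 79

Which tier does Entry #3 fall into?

Creativity (64) > Presentation (40), so Presentation counts as 64.
Weighted total:
  Use of theme 63 × 0.07 = 4.41
  Presentation 64 × 0.44 = 28.16
  Creativity 64 × 0.15 = 9.6
  Craftsmanship 79 × 0.34 = 26.86
Sum = 69.03
69.03 is ≥ 68.5 and < 85 → Merit

Merit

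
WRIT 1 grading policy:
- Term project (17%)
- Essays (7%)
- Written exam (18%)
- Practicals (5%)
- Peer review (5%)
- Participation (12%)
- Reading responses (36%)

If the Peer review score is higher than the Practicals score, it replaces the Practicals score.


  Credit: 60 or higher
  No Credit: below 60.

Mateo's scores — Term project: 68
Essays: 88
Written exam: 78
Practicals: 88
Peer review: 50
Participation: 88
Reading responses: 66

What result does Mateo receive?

Credit

Peer review (50) ≤ Practicals (88), so Practicals stays at 88.
Weighted total:
  Term project 68 × 0.17 = 11.56
  Essays 88 × 0.07 = 6.16
  Written exam 78 × 0.18 = 14.04
  Practicals 88 × 0.05 = 4.4
  Peer review 50 × 0.05 = 2.5
  Participation 88 × 0.12 = 10.56
  Reading responses 66 × 0.36 = 23.76
Sum = 72.98
72.98 ≥ 60 → Credit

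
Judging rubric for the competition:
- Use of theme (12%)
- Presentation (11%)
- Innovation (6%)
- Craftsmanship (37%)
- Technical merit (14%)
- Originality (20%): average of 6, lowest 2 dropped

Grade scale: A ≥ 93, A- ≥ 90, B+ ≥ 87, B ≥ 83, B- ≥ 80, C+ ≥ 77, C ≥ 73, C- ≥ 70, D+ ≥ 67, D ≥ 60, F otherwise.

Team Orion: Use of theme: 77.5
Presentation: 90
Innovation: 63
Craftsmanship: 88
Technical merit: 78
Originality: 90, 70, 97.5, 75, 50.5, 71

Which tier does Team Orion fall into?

B

Originality: drop 50.5, 70 → average of remaining 4 = 333.5/4 = 83.375
Weighted total:
  Use of theme 77.5 × 0.12 = 9.3
  Presentation 90 × 0.11 = 9.9
  Innovation 63 × 0.06 = 3.78
  Craftsmanship 88 × 0.37 = 32.56
  Technical merit 78 × 0.14 = 10.92
  Originality 83.375 × 0.2 = 16.675
Sum = 83.135
83.135 is ≥ 83 and < 87 → B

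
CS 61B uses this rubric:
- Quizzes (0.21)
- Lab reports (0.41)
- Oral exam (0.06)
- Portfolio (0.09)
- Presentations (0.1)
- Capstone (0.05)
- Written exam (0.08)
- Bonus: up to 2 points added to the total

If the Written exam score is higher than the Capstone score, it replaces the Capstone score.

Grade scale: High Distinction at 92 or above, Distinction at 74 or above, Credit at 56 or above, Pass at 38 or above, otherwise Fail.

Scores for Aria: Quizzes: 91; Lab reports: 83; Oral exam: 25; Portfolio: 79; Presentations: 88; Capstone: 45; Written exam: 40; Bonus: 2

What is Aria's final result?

Distinction

Written exam (40) ≤ Capstone (45), so Capstone stays at 45.
Weighted total:
  Quizzes 91 × 0.21 = 19.11
  Lab reports 83 × 0.41 = 34.03
  Oral exam 25 × 0.06 = 1.5
  Portfolio 79 × 0.09 = 7.11
  Presentations 88 × 0.1 = 8.8
  Capstone 45 × 0.05 = 2.25
  Written exam 40 × 0.08 = 3.2
Sum = 76
Bonus: 76 + 2 = 78
78 is ≥ 74 and < 92 → Distinction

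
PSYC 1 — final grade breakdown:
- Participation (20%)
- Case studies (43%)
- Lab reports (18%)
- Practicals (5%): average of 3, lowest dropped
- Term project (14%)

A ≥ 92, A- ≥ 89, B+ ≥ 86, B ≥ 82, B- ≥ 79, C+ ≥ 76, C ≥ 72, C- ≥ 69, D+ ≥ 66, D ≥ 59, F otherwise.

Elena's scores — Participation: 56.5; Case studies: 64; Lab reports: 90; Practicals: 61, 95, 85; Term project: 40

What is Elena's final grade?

Practicals: drop 61 → average of remaining 2 = 180/2 = 90
Weighted total:
  Participation 56.5 × 0.2 = 11.3
  Case studies 64 × 0.43 = 27.52
  Lab reports 90 × 0.18 = 16.2
  Practicals 90 × 0.05 = 4.5
  Term project 40 × 0.14 = 5.6
Sum = 65.12
65.12 is ≥ 59 and < 66 → D

D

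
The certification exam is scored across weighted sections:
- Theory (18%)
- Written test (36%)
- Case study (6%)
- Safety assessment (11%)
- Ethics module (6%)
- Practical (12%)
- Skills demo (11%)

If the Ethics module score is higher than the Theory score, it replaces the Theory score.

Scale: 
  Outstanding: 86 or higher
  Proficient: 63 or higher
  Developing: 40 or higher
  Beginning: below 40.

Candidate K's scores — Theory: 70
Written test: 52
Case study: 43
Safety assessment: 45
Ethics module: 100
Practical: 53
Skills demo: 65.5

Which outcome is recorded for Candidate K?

Proficient

Ethics module (100) > Theory (70), so Theory counts as 100.
Weighted total:
  Theory 100 × 0.18 = 18
  Written test 52 × 0.36 = 18.72
  Case study 43 × 0.06 = 2.58
  Safety assessment 45 × 0.11 = 4.95
  Ethics module 100 × 0.06 = 6
  Practical 53 × 0.12 = 6.36
  Skills demo 65.5 × 0.11 = 7.205
Sum = 63.815
63.815 is ≥ 63 and < 86 → Proficient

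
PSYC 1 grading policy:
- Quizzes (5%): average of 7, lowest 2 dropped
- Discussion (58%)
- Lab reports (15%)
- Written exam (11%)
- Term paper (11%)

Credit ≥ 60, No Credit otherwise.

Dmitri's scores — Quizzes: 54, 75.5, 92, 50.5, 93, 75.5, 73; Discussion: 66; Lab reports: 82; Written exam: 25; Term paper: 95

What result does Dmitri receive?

Credit

Quizzes: drop 50.5, 54 → average of remaining 5 = 409/5 = 81.8
Weighted total:
  Quizzes 81.8 × 0.05 = 4.09
  Discussion 66 × 0.58 = 38.28
  Lab reports 82 × 0.15 = 12.3
  Written exam 25 × 0.11 = 2.75
  Term paper 95 × 0.11 = 10.45
Sum = 67.87
67.87 ≥ 60 → Credit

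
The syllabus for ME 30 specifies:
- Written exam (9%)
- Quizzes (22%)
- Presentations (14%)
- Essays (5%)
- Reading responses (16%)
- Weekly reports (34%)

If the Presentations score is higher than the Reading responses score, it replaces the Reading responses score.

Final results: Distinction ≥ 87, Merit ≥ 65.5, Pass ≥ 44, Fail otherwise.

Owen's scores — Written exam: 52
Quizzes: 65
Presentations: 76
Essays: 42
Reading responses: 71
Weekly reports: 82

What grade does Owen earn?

Merit

Presentations (76) > Reading responses (71), so Reading responses counts as 76.
Weighted total:
  Written exam 52 × 0.09 = 4.68
  Quizzes 65 × 0.22 = 14.3
  Presentations 76 × 0.14 = 10.64
  Essays 42 × 0.05 = 2.1
  Reading responses 76 × 0.16 = 12.16
  Weekly reports 82 × 0.34 = 27.88
Sum = 71.76
71.76 is ≥ 65.5 and < 87 → Merit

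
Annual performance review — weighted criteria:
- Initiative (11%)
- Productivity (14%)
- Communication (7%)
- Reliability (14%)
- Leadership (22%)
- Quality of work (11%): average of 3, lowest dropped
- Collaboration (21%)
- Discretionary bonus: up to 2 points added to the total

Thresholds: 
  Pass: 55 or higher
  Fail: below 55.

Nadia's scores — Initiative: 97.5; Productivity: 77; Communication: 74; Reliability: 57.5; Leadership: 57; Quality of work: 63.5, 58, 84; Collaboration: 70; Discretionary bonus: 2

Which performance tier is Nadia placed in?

Quality of work: drop 58 → average of remaining 2 = 147.5/2 = 73.75
Weighted total:
  Initiative 97.5 × 0.11 = 10.725
  Productivity 77 × 0.14 = 10.78
  Communication 74 × 0.07 = 5.18
  Reliability 57.5 × 0.14 = 8.05
  Leadership 57 × 0.22 = 12.54
  Quality of work 73.75 × 0.11 = 8.1125
  Collaboration 70 × 0.21 = 14.7
Sum = 70.0875
Discretionary bonus: 70.0875 + 2 = 72.0875
72.0875 ≥ 55 → Pass

Pass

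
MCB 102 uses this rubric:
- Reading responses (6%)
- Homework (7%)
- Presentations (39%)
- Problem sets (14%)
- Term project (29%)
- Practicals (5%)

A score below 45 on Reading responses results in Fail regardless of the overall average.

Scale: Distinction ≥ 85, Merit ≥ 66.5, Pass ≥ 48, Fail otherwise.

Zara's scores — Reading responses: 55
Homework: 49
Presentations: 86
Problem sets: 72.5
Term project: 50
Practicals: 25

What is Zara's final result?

Pass

Reading responses score 55 ≥ 45: minimum met.
Weighted total:
  Reading responses 55 × 0.06 = 3.3
  Homework 49 × 0.07 = 3.43
  Presentations 86 × 0.39 = 33.54
  Problem sets 72.5 × 0.14 = 10.15
  Term project 50 × 0.29 = 14.5
  Practicals 25 × 0.05 = 1.25
Sum = 66.17
66.17 is ≥ 48 and < 66.5 → Pass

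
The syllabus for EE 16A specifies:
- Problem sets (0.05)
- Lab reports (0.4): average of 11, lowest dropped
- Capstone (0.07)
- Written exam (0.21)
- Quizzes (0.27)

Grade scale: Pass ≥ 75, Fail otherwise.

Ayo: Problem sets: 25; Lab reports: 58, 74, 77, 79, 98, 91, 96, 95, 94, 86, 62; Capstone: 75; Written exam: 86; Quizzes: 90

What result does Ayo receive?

Lab reports: drop 58 → average of remaining 10 = 852/10 = 85.2
Weighted total:
  Problem sets 25 × 0.05 = 1.25
  Lab reports 85.2 × 0.4 = 34.08
  Capstone 75 × 0.07 = 5.25
  Written exam 86 × 0.21 = 18.06
  Quizzes 90 × 0.27 = 24.3
Sum = 82.94
82.94 ≥ 75 → Pass

Pass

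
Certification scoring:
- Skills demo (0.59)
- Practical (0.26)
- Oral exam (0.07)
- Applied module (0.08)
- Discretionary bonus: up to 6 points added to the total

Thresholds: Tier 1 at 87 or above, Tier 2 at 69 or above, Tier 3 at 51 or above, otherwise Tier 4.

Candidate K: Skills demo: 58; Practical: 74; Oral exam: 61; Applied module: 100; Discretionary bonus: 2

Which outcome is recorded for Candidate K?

Tier 3

Weighted total:
  Skills demo 58 × 0.59 = 34.22
  Practical 74 × 0.26 = 19.24
  Oral exam 61 × 0.07 = 4.27
  Applied module 100 × 0.08 = 8
Sum = 65.73
Discretionary bonus: 65.73 + 2 = 67.73
67.73 is ≥ 51 and < 69 → Tier 3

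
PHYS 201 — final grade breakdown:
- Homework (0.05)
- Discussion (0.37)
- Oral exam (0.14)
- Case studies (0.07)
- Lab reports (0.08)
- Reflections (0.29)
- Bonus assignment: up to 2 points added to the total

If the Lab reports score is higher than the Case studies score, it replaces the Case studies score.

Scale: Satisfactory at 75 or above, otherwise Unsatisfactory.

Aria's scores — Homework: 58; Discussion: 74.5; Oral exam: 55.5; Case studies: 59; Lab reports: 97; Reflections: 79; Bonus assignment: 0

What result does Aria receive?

Lab reports (97) > Case studies (59), so Case studies counts as 97.
Weighted total:
  Homework 58 × 0.05 = 2.9
  Discussion 74.5 × 0.37 = 27.565
  Oral exam 55.5 × 0.14 = 7.77
  Case studies 97 × 0.07 = 6.79
  Lab reports 97 × 0.08 = 7.76
  Reflections 79 × 0.29 = 22.91
Sum = 75.695
Bonus assignment: 75.695 + 0 = 75.695
75.695 ≥ 75 → Satisfactory

Satisfactory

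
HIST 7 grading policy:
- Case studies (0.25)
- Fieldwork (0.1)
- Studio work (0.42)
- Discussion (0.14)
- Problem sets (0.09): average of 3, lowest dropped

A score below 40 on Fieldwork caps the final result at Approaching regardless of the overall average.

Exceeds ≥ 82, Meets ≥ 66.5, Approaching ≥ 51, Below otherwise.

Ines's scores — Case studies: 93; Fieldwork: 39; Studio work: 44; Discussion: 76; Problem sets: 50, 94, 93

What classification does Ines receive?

Problem sets: drop 50 → average of remaining 2 = 187/2 = 93.5
Fieldwork score 39 < 40: minimum not met.
Weighted total:
  Case studies 93 × 0.25 = 23.25
  Fieldwork 39 × 0.1 = 3.9
  Studio work 44 × 0.42 = 18.48
  Discussion 76 × 0.14 = 10.64
  Problem sets 93.5 × 0.09 = 8.415
Sum = 64.685
64.685 would be Approaching; cap at Approaching applies → Approaching.

Approaching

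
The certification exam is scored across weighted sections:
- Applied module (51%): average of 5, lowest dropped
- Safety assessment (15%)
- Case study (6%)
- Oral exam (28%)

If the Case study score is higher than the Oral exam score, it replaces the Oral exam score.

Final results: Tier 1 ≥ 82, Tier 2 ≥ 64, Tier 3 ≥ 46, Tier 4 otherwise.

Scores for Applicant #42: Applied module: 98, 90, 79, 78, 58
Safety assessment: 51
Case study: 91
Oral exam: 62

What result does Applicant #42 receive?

Tier 1

Applied module: drop 58 → average of remaining 4 = 345/4 = 86.25
Case study (91) > Oral exam (62), so Oral exam counts as 91.
Weighted total:
  Applied module 86.25 × 0.51 = 43.9875
  Safety assessment 51 × 0.15 = 7.65
  Case study 91 × 0.06 = 5.46
  Oral exam 91 × 0.28 = 25.48
Sum = 82.5775
82.5775 ≥ 82 → Tier 1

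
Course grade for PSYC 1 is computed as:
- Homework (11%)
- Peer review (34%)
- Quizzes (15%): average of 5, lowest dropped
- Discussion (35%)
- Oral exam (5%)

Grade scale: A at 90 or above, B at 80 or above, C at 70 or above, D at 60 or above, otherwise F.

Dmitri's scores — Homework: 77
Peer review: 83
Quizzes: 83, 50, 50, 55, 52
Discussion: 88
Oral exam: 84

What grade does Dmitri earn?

Quizzes: drop 50 → average of remaining 4 = 240/4 = 60
Weighted total:
  Homework 77 × 0.11 = 8.47
  Peer review 83 × 0.34 = 28.22
  Quizzes 60 × 0.15 = 9
  Discussion 88 × 0.35 = 30.8
  Oral exam 84 × 0.05 = 4.2
Sum = 80.69
80.69 is ≥ 80 and < 90 → B

B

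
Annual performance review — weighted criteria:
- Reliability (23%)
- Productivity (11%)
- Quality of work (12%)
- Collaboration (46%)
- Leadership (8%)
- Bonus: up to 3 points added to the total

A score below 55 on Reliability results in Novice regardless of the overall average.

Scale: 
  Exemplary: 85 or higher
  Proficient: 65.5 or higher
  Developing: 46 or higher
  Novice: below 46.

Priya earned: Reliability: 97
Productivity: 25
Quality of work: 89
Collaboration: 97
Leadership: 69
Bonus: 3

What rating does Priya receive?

Exemplary

Reliability score 97 ≥ 55: minimum met.
Weighted total:
  Reliability 97 × 0.23 = 22.31
  Productivity 25 × 0.11 = 2.75
  Quality of work 89 × 0.12 = 10.68
  Collaboration 97 × 0.46 = 44.62
  Leadership 69 × 0.08 = 5.52
Sum = 85.88
Bonus: 85.88 + 3 = 88.88
88.88 ≥ 85 → Exemplary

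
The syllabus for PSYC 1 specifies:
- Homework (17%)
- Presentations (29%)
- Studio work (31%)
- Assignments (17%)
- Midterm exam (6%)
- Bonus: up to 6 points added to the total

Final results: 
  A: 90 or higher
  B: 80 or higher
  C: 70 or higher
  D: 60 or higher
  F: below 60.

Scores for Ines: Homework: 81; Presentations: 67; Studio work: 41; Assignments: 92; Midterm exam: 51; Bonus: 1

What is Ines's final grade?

D

Weighted total:
  Homework 81 × 0.17 = 13.77
  Presentations 67 × 0.29 = 19.43
  Studio work 41 × 0.31 = 12.71
  Assignments 92 × 0.17 = 15.64
  Midterm exam 51 × 0.06 = 3.06
Sum = 64.61
Bonus: 64.61 + 1 = 65.61
65.61 is ≥ 60 and < 70 → D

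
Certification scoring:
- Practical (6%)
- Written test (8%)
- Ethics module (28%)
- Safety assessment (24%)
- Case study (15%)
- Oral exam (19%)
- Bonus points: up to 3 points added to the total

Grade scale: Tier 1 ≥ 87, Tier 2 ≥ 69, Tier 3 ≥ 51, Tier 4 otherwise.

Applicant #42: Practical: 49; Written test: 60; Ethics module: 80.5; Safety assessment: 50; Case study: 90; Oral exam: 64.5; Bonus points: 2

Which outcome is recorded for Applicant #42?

Tier 2

Weighted total:
  Practical 49 × 0.06 = 2.94
  Written test 60 × 0.08 = 4.8
  Ethics module 80.5 × 0.28 = 22.54
  Safety assessment 50 × 0.24 = 12
  Case study 90 × 0.15 = 13.5
  Oral exam 64.5 × 0.19 = 12.255
Sum = 68.035
Bonus points: 68.035 + 2 = 70.035
70.035 is ≥ 69 and < 87 → Tier 2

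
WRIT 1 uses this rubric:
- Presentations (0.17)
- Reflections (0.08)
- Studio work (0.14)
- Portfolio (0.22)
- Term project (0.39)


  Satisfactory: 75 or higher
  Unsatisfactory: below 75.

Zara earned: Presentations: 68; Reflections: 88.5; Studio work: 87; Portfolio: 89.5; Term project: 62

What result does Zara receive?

Weighted total:
  Presentations 68 × 0.17 = 11.56
  Reflections 88.5 × 0.08 = 7.08
  Studio work 87 × 0.14 = 12.18
  Portfolio 89.5 × 0.22 = 19.69
  Term project 62 × 0.39 = 24.18
Sum = 74.69
74.69 < 75 → Unsatisfactory

Unsatisfactory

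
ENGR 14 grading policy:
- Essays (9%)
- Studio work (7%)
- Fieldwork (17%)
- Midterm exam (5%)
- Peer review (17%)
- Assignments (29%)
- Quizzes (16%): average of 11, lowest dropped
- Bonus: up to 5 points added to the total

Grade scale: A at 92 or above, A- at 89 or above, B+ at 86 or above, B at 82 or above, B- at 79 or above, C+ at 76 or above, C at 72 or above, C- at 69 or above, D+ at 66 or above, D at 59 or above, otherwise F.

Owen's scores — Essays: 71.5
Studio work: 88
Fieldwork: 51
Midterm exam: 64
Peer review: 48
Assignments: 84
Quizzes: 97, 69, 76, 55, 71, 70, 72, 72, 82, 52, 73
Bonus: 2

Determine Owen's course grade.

C-

Quizzes: drop 52 → average of remaining 10 = 737/10 = 73.7
Weighted total:
  Essays 71.5 × 0.09 = 6.435
  Studio work 88 × 0.07 = 6.16
  Fieldwork 51 × 0.17 = 8.67
  Midterm exam 64 × 0.05 = 3.2
  Peer review 48 × 0.17 = 8.16
  Assignments 84 × 0.29 = 24.36
  Quizzes 73.7 × 0.16 = 11.792
Sum = 68.777
Bonus: 68.777 + 2 = 70.777
70.777 is ≥ 69 and < 72 → C-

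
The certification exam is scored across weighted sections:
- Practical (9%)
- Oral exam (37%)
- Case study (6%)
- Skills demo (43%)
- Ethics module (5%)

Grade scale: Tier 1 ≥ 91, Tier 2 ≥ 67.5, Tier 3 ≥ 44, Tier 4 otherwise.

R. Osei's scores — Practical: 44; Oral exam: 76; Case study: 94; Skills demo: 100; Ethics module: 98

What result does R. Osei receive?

Weighted total:
  Practical 44 × 0.09 = 3.96
  Oral exam 76 × 0.37 = 28.12
  Case study 94 × 0.06 = 5.64
  Skills demo 100 × 0.43 = 43
  Ethics module 98 × 0.05 = 4.9
Sum = 85.62
85.62 is ≥ 67.5 and < 91 → Tier 2

Tier 2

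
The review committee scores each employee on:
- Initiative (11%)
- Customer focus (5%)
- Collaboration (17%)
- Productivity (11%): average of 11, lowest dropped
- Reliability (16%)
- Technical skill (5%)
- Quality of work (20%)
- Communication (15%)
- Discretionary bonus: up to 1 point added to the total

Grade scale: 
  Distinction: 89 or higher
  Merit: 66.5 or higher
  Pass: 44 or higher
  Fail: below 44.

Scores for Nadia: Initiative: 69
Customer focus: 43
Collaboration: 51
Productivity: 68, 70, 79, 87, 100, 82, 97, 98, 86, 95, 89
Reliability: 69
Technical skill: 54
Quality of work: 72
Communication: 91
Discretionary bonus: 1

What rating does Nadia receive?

Productivity: drop 68 → average of remaining 10 = 883/10 = 88.3
Weighted total:
  Initiative 69 × 0.11 = 7.59
  Customer focus 43 × 0.05 = 2.15
  Collaboration 51 × 0.17 = 8.67
  Productivity 88.3 × 0.11 = 9.713
  Reliability 69 × 0.16 = 11.04
  Technical skill 54 × 0.05 = 2.7
  Quality of work 72 × 0.2 = 14.4
  Communication 91 × 0.15 = 13.65
Sum = 69.913
Discretionary bonus: 69.913 + 1 = 70.913
70.913 is ≥ 66.5 and < 89 → Merit

Merit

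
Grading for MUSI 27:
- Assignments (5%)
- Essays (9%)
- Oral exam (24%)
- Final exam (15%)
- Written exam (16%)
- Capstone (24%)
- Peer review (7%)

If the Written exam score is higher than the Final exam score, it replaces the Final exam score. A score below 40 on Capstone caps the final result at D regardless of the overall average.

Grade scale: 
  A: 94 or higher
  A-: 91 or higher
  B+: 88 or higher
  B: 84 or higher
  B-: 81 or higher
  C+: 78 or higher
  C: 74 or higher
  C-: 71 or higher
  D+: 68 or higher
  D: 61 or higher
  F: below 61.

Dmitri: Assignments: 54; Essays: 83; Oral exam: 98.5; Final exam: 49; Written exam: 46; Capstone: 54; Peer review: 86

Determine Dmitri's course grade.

D

Written exam (46) ≤ Final exam (49), so Final exam stays at 49.
Capstone score 54 ≥ 40: minimum met.
Weighted total:
  Assignments 54 × 0.05 = 2.7
  Essays 83 × 0.09 = 7.47
  Oral exam 98.5 × 0.24 = 23.64
  Final exam 49 × 0.15 = 7.35
  Written exam 46 × 0.16 = 7.36
  Capstone 54 × 0.24 = 12.96
  Peer review 86 × 0.07 = 6.02
Sum = 67.5
67.5 is ≥ 61 and < 68 → D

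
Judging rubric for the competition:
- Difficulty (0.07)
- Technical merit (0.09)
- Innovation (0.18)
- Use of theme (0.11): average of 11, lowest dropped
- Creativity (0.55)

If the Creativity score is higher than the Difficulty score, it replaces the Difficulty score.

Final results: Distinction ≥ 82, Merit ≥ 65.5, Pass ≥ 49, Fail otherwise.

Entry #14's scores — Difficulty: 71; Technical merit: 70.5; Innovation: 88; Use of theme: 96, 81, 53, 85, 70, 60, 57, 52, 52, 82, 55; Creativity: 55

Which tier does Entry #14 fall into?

Use of theme: drop 52 → average of remaining 10 = 691/10 = 69.1
Creativity (55) ≤ Difficulty (71), so Difficulty stays at 71.
Weighted total:
  Difficulty 71 × 0.07 = 4.97
  Technical merit 70.5 × 0.09 = 6.345
  Innovation 88 × 0.18 = 15.84
  Use of theme 69.1 × 0.11 = 7.601
  Creativity 55 × 0.55 = 30.25
Sum = 65.006
65.006 is ≥ 49 and < 65.5 → Pass

Pass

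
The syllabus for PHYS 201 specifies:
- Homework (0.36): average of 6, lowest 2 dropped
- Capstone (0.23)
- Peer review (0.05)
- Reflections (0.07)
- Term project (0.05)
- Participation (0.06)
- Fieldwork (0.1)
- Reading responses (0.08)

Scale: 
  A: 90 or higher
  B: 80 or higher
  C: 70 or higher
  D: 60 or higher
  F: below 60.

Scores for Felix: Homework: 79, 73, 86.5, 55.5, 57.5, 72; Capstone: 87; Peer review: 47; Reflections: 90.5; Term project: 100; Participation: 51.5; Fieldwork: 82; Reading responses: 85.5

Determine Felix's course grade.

C

Homework: drop 55.5, 57.5 → average of remaining 4 = 310.5/4 = 77.625
Weighted total:
  Homework 77.625 × 0.36 = 27.945
  Capstone 87 × 0.23 = 20.01
  Peer review 47 × 0.05 = 2.35
  Reflections 90.5 × 0.07 = 6.335
  Term project 100 × 0.05 = 5
  Participation 51.5 × 0.06 = 3.09
  Fieldwork 82 × 0.1 = 8.2
  Reading responses 85.5 × 0.08 = 6.84
Sum = 79.77
79.77 is ≥ 70 and < 80 → C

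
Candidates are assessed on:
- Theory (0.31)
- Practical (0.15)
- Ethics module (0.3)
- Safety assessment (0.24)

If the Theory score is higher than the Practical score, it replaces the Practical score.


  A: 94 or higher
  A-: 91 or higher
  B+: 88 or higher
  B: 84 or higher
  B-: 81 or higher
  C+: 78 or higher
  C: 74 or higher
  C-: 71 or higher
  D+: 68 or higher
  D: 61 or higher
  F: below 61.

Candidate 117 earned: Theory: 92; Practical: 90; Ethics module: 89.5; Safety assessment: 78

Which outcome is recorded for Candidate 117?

B

Theory (92) > Practical (90), so Practical counts as 92.
Weighted total:
  Theory 92 × 0.31 = 28.52
  Practical 92 × 0.15 = 13.8
  Ethics module 89.5 × 0.3 = 26.85
  Safety assessment 78 × 0.24 = 18.72
Sum = 87.89
87.89 is ≥ 84 and < 88 → B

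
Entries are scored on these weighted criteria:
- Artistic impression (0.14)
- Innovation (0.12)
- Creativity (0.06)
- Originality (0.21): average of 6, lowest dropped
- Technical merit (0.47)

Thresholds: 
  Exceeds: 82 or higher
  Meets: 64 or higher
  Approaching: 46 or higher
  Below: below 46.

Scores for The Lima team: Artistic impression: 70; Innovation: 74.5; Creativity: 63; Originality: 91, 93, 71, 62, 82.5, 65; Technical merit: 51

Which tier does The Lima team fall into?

Originality: drop 62 → average of remaining 5 = 402.5/5 = 80.5
Weighted total:
  Artistic impression 70 × 0.14 = 9.8
  Innovation 74.5 × 0.12 = 8.94
  Creativity 63 × 0.06 = 3.78
  Originality 80.5 × 0.21 = 16.905
  Technical merit 51 × 0.47 = 23.97
Sum = 63.395
63.395 is ≥ 46 and < 64 → Approaching

Approaching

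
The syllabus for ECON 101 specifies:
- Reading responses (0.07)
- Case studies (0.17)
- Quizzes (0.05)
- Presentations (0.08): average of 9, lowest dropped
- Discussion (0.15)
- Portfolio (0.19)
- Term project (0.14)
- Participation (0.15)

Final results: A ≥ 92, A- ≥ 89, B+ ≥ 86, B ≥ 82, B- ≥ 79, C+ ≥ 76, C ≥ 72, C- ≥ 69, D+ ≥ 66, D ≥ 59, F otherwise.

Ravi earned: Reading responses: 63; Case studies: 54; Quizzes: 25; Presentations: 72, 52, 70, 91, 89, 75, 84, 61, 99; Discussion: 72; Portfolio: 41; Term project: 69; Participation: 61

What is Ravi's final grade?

Presentations: drop 52 → average of remaining 8 = 641/8 = 80.125
Weighted total:
  Reading responses 63 × 0.07 = 4.41
  Case studies 54 × 0.17 = 9.18
  Quizzes 25 × 0.05 = 1.25
  Presentations 80.125 × 0.08 = 6.41
  Discussion 72 × 0.15 = 10.8
  Portfolio 41 × 0.19 = 7.79
  Term project 69 × 0.14 = 9.66
  Participation 61 × 0.15 = 9.15
Sum = 58.65
58.65 < 59 → F

F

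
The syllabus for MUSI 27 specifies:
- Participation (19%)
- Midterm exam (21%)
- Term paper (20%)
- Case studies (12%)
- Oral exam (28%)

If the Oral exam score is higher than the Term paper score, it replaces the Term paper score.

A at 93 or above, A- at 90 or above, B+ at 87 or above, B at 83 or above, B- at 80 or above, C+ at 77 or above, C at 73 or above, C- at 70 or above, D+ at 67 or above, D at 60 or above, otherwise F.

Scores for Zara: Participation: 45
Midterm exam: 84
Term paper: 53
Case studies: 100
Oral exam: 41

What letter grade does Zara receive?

Oral exam (41) ≤ Term paper (53), so Term paper stays at 53.
Weighted total:
  Participation 45 × 0.19 = 8.55
  Midterm exam 84 × 0.21 = 17.64
  Term paper 53 × 0.2 = 10.6
  Case studies 100 × 0.12 = 12
  Oral exam 41 × 0.28 = 11.48
Sum = 60.27
60.27 is ≥ 60 and < 67 → D

D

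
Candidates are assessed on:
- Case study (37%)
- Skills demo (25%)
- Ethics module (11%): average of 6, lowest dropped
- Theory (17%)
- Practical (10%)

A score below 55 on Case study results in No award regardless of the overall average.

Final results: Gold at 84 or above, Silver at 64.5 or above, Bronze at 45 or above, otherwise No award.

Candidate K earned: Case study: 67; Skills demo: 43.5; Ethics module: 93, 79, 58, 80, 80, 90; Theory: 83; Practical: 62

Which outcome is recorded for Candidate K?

Ethics module: drop 58 → average of remaining 5 = 422/5 = 84.4
Case study score 67 ≥ 55: minimum met.
Weighted total:
  Case study 67 × 0.37 = 24.79
  Skills demo 43.5 × 0.25 = 10.875
  Ethics module 84.4 × 0.11 = 9.284
  Theory 83 × 0.17 = 14.11
  Practical 62 × 0.1 = 6.2
Sum = 65.259
65.259 is ≥ 64.5 and < 84 → Silver

Silver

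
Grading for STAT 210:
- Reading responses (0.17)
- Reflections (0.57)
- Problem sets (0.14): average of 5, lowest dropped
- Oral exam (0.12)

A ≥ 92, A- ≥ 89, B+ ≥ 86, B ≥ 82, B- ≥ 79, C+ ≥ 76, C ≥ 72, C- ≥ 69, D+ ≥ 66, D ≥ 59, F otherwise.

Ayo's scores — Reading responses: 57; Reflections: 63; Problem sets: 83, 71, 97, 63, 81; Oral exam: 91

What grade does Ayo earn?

Problem sets: drop 63 → average of remaining 4 = 332/4 = 83
Weighted total:
  Reading responses 57 × 0.17 = 9.69
  Reflections 63 × 0.57 = 35.91
  Problem sets 83 × 0.14 = 11.62
  Oral exam 91 × 0.12 = 10.92
Sum = 68.14
68.14 is ≥ 66 and < 69 → D+

D+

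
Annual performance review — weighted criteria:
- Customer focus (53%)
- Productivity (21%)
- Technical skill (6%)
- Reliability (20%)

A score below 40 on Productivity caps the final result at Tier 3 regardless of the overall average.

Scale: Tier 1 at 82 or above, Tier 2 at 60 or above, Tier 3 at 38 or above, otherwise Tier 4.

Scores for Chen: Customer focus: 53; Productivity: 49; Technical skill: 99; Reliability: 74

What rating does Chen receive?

Tier 3

Productivity score 49 ≥ 40: minimum met.
Weighted total:
  Customer focus 53 × 0.53 = 28.09
  Productivity 49 × 0.21 = 10.29
  Technical skill 99 × 0.06 = 5.94
  Reliability 74 × 0.2 = 14.8
Sum = 59.12
59.12 is ≥ 38 and < 60 → Tier 3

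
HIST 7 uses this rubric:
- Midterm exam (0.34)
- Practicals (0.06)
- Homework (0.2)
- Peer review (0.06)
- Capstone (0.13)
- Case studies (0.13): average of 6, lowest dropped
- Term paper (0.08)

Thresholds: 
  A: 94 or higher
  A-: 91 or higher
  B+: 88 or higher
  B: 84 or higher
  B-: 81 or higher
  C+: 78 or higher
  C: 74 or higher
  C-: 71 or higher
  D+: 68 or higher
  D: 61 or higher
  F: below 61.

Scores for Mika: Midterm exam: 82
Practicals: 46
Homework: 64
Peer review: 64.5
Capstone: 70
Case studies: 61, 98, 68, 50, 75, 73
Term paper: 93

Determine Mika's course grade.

Case studies: drop 50 → average of remaining 5 = 375/5 = 75
Weighted total:
  Midterm exam 82 × 0.34 = 27.88
  Practicals 46 × 0.06 = 2.76
  Homework 64 × 0.2 = 12.8
  Peer review 64.5 × 0.06 = 3.87
  Capstone 70 × 0.13 = 9.1
  Case studies 75 × 0.13 = 9.75
  Term paper 93 × 0.08 = 7.44
Sum = 73.6
73.6 is ≥ 71 and < 74 → C-

C-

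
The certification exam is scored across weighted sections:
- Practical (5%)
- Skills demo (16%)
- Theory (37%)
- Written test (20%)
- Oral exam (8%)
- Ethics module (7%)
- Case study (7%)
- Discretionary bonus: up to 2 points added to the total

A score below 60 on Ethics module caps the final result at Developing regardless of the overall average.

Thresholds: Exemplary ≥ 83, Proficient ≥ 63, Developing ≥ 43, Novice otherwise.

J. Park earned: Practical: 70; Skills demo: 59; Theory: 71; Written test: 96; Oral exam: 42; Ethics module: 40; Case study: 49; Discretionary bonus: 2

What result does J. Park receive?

Developing

Ethics module score 40 < 60: minimum not met.
Weighted total:
  Practical 70 × 0.05 = 3.5
  Skills demo 59 × 0.16 = 9.44
  Theory 71 × 0.37 = 26.27
  Written test 96 × 0.2 = 19.2
  Oral exam 42 × 0.08 = 3.36
  Ethics module 40 × 0.07 = 2.8
  Case study 49 × 0.07 = 3.43
Sum = 68
Discretionary bonus: 68 + 2 = 70
70 would be Proficient; cap at Developing applies → Developing.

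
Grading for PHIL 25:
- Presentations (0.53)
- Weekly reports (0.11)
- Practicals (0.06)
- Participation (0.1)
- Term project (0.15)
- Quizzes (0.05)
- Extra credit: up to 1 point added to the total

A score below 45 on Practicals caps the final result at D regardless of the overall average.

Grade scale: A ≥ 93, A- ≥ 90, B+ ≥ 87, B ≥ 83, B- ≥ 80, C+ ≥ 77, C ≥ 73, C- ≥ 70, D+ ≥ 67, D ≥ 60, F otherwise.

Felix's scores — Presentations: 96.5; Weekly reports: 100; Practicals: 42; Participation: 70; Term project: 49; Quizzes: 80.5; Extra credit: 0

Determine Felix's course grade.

D

Practicals score 42 < 45: minimum not met.
Weighted total:
  Presentations 96.5 × 0.53 = 51.145
  Weekly reports 100 × 0.11 = 11
  Practicals 42 × 0.06 = 2.52
  Participation 70 × 0.1 = 7
  Term project 49 × 0.15 = 7.35
  Quizzes 80.5 × 0.05 = 4.025
Sum = 83.04
Extra credit: 83.04 + 0 = 83.04
83.04 would be B; cap at D applies → D.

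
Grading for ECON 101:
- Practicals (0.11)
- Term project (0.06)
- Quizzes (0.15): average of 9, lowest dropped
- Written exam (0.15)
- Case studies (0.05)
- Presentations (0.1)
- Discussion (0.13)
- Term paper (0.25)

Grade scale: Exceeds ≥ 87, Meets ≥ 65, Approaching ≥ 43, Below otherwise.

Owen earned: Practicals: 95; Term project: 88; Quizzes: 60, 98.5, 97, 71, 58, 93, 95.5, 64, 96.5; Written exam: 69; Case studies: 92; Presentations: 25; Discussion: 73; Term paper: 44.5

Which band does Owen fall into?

Quizzes: drop 58 → average of remaining 8 = 675.5/8 = 84.4375
Weighted total:
  Practicals 95 × 0.11 = 10.45
  Term project 88 × 0.06 = 5.28
  Quizzes 84.4375 × 0.15 = 12.665625
  Written exam 69 × 0.15 = 10.35
  Case studies 92 × 0.05 = 4.6
  Presentations 25 × 0.1 = 2.5
  Discussion 73 × 0.13 = 9.49
  Term paper 44.5 × 0.25 = 11.125
Sum = 66.460625
66.460625 is ≥ 65 and < 87 → Meets

Meets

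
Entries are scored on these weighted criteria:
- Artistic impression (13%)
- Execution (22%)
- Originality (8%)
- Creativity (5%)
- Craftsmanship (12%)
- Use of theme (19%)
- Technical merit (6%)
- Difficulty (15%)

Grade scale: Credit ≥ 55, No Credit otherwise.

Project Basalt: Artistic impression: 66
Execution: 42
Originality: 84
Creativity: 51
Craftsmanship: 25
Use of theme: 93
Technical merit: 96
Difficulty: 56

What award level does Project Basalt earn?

Weighted total:
  Artistic impression 66 × 0.13 = 8.58
  Execution 42 × 0.22 = 9.24
  Originality 84 × 0.08 = 6.72
  Creativity 51 × 0.05 = 2.55
  Craftsmanship 25 × 0.12 = 3
  Use of theme 93 × 0.19 = 17.67
  Technical merit 96 × 0.06 = 5.76
  Difficulty 56 × 0.15 = 8.4
Sum = 61.92
61.92 ≥ 55 → Credit

Credit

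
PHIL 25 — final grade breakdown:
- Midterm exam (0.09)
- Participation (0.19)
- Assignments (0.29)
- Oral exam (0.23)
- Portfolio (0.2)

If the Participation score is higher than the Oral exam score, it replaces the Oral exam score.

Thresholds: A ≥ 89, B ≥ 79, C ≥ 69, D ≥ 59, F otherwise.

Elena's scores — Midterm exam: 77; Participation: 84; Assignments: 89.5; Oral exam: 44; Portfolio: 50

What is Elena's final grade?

C

Participation (84) > Oral exam (44), so Oral exam counts as 84.
Weighted total:
  Midterm exam 77 × 0.09 = 6.93
  Participation 84 × 0.19 = 15.96
  Assignments 89.5 × 0.29 = 25.955
  Oral exam 84 × 0.23 = 19.32
  Portfolio 50 × 0.2 = 10
Sum = 78.165
78.165 is ≥ 69 and < 79 → C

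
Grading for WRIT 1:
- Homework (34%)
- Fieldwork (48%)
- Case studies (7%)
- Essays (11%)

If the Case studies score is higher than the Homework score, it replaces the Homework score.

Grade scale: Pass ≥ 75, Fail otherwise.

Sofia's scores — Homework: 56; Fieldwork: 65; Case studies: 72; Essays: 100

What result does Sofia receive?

Case studies (72) > Homework (56), so Homework counts as 72.
Weighted total:
  Homework 72 × 0.34 = 24.48
  Fieldwork 65 × 0.48 = 31.2
  Case studies 72 × 0.07 = 5.04
  Essays 100 × 0.11 = 11
Sum = 71.72
71.72 < 75 → Fail

Fail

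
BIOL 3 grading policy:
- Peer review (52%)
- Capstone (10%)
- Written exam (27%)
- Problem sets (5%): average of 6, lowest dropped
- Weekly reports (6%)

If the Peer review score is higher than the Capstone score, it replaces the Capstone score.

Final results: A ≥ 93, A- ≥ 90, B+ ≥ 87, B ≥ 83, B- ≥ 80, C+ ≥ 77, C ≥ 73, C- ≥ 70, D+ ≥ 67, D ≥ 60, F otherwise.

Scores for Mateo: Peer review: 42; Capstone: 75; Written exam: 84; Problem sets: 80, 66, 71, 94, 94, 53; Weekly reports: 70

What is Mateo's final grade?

D

Problem sets: drop 53 → average of remaining 5 = 405/5 = 81
Peer review (42) ≤ Capstone (75), so Capstone stays at 75.
Weighted total:
  Peer review 42 × 0.52 = 21.84
  Capstone 75 × 0.1 = 7.5
  Written exam 84 × 0.27 = 22.68
  Problem sets 81 × 0.05 = 4.05
  Weekly reports 70 × 0.06 = 4.2
Sum = 60.27
60.27 is ≥ 60 and < 67 → D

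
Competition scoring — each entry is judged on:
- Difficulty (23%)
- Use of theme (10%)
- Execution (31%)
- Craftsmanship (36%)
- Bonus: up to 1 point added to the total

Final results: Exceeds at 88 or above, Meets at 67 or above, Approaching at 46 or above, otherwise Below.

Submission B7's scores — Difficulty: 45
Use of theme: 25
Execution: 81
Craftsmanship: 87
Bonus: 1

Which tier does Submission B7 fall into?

Meets

Weighted total:
  Difficulty 45 × 0.23 = 10.35
  Use of theme 25 × 0.1 = 2.5
  Execution 81 × 0.31 = 25.11
  Craftsmanship 87 × 0.36 = 31.32
Sum = 69.28
Bonus: 69.28 + 1 = 70.28
70.28 is ≥ 67 and < 88 → Meets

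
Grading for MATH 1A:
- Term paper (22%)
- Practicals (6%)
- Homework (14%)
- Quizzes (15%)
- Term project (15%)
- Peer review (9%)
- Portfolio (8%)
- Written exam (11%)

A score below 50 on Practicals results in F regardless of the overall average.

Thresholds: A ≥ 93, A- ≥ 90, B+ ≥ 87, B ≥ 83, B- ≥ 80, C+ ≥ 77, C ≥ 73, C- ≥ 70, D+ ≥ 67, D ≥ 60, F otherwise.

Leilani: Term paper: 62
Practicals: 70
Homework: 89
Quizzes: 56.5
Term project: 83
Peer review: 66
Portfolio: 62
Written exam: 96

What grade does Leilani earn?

Practicals score 70 ≥ 50: minimum met.
Weighted total:
  Term paper 62 × 0.22 = 13.64
  Practicals 70 × 0.06 = 4.2
  Homework 89 × 0.14 = 12.46
  Quizzes 56.5 × 0.15 = 8.475
  Term project 83 × 0.15 = 12.45
  Peer review 66 × 0.09 = 5.94
  Portfolio 62 × 0.08 = 4.96
  Written exam 96 × 0.11 = 10.56
Sum = 72.685
72.685 is ≥ 70 and < 73 → C-

C-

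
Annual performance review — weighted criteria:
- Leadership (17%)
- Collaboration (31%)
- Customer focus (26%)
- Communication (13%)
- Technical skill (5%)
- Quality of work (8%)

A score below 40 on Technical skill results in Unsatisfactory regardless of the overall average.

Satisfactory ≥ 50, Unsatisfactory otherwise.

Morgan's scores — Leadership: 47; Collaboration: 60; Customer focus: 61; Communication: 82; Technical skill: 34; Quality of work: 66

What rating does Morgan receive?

Unsatisfactory

Technical skill score 34 < 40: minimum not met.
Weighted total:
  Leadership 47 × 0.17 = 7.99
  Collaboration 60 × 0.31 = 18.6
  Customer focus 61 × 0.26 = 15.86
  Communication 82 × 0.13 = 10.66
  Technical skill 34 × 0.05 = 1.7
  Quality of work 66 × 0.08 = 5.28
Sum = 60.09
Because the Technical skill minimum was not met, the result is Unsatisfactory.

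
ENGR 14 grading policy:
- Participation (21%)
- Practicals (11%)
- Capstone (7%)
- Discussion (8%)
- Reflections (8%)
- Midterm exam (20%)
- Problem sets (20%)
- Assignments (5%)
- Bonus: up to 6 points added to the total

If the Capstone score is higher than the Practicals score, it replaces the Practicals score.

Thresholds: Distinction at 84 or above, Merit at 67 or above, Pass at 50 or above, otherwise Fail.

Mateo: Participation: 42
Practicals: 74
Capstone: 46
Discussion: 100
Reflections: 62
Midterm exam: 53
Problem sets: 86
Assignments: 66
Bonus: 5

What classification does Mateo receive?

Capstone (46) ≤ Practicals (74), so Practicals stays at 74.
Weighted total:
  Participation 42 × 0.21 = 8.82
  Practicals 74 × 0.11 = 8.14
  Capstone 46 × 0.07 = 3.22
  Discussion 100 × 0.08 = 8
  Reflections 62 × 0.08 = 4.96
  Midterm exam 53 × 0.2 = 10.6
  Problem sets 86 × 0.2 = 17.2
  Assignments 66 × 0.05 = 3.3
Sum = 64.24
Bonus: 64.24 + 5 = 69.24
69.24 is ≥ 67 and < 84 → Merit

Merit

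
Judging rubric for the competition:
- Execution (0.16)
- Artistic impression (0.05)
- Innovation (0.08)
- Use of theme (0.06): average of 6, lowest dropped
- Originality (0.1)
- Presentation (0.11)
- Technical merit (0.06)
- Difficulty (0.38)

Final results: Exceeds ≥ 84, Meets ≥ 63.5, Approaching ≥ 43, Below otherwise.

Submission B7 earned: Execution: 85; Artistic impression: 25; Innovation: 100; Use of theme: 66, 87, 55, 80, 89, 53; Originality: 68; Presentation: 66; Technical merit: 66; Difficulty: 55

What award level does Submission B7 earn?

Meets

Use of theme: drop 53 → average of remaining 5 = 377/5 = 75.4
Weighted total:
  Execution 85 × 0.16 = 13.6
  Artistic impression 25 × 0.05 = 1.25
  Innovation 100 × 0.08 = 8
  Use of theme 75.4 × 0.06 = 4.524
  Originality 68 × 0.1 = 6.8
  Presentation 66 × 0.11 = 7.26
  Technical merit 66 × 0.06 = 3.96
  Difficulty 55 × 0.38 = 20.9
Sum = 66.294
66.294 is ≥ 63.5 and < 84 → Meets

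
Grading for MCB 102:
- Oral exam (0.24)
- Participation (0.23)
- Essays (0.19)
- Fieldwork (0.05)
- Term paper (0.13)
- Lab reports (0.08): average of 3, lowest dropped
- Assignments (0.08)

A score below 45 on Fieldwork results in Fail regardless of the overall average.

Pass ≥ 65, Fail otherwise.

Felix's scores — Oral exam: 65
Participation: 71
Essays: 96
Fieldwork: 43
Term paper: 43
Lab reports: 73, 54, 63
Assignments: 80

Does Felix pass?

Fail

Lab reports: drop 54 → average of remaining 2 = 136/2 = 68
Fieldwork score 43 < 45: minimum not met.
Weighted total:
  Oral exam 65 × 0.24 = 15.6
  Participation 71 × 0.23 = 16.33
  Essays 96 × 0.19 = 18.24
  Fieldwork 43 × 0.05 = 2.15
  Term paper 43 × 0.13 = 5.59
  Lab reports 68 × 0.08 = 5.44
  Assignments 80 × 0.08 = 6.4
Sum = 69.75
Because the Fieldwork minimum was not met, the result is Fail.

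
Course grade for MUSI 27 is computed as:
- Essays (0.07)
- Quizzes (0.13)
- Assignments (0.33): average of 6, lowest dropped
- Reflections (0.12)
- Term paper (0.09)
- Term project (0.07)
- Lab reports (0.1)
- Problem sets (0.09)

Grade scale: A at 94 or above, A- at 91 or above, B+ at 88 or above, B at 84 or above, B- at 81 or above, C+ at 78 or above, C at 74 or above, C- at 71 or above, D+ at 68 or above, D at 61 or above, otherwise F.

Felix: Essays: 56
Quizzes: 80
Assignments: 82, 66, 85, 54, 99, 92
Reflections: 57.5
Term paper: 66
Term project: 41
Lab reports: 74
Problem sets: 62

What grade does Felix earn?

D+

Assignments: drop 54 → average of remaining 5 = 424/5 = 84.8
Weighted total:
  Essays 56 × 0.07 = 3.92
  Quizzes 80 × 0.13 = 10.4
  Assignments 84.8 × 0.33 = 27.984
  Reflections 57.5 × 0.12 = 6.9
  Term paper 66 × 0.09 = 5.94
  Term project 41 × 0.07 = 2.87
  Lab reports 74 × 0.1 = 7.4
  Problem sets 62 × 0.09 = 5.58
Sum = 70.994
70.994 is ≥ 68 and < 71 → D+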